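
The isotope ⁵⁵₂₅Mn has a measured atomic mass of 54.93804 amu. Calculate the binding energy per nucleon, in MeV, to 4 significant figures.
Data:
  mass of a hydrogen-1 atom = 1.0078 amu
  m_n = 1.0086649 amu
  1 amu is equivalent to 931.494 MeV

Σm = 25·m(¹H) + 30·m_n = 25.1950 + 30.2599470 = 55.4549470 amu
Mass defect Δm = 55.4549470 − 54.93804 = 0.5169070 amu
Binding energy = Δm·c² = 0.5169070 × 931.494 MeV/amu = 481.496 MeV
BE/A = 481.496 MeV / 55 = 8.754 MeV/nucleon

8.754 MeV/nucleon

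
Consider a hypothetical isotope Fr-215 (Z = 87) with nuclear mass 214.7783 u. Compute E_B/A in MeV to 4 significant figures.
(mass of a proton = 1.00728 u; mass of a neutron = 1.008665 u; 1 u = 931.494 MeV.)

8.510 MeV/nucleon

Total constituent mass: 87 × 1.00728 + 128 × 1.008665 = 216.742480 u
The mass defect is 216.742480 − 214.7783 = 1.964180 u.
E_B = 1.964180 × 931.494 = 1829.62 MeV
Per nucleon: 1829.62 / 215 = 8.510 MeV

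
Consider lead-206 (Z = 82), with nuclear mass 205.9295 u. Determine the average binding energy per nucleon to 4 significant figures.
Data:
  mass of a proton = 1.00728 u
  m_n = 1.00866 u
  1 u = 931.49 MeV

Σm = 82·m_p + 124·m_n = 82.59696 + 125.07384 = 207.67080 u
Mass defect Δm = 207.67080 − 205.9295 = 1.74130 u
Converting to energy: 1.74130 u × 931.49 MeV/u = 1622.00 MeV
Dividing by A = 206 gives 7.874 MeV per nucleon.

7.874 MeV/nucleon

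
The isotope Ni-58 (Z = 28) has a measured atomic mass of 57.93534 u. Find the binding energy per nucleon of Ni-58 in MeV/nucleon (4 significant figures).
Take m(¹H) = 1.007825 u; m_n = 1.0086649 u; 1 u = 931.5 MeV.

8.732 MeV/nucleon

Z = 28, so N = A − Z = 58 − 28 = 30.
Total constituent mass: 28 × 1.007825 + 30 × 1.0086649 = 58.4790470 u
The mass defect is 58.4790470 − 57.93534 = 0.5437070 u.
Binding energy = Δm·c² = 0.5437070 × 931.5 MeV/u = 506.463 MeV
Per nucleon: 506.463 / 58 = 8.732 MeV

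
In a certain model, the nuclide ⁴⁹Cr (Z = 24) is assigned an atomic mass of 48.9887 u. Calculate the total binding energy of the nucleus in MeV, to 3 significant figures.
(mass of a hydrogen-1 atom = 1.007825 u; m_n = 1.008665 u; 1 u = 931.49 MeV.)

387 MeV

Mass of separated nucleons = 24(1.007825) + 25(1.008665) = 24.187800 + 25.216625 = 49.404425 u
Mass defect Δm = 49.404425 − 48.9887 = 0.415725 u
E_B = 0.415725 × 931.49 = 387.244 MeV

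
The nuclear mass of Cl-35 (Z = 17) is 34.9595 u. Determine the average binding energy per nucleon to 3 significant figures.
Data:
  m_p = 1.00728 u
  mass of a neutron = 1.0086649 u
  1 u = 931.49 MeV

8.52 MeV/nucleon

Mass of separated nucleons = 17(1.00728) + 18(1.0086649) = 17.12376 + 18.1559682 = 35.2797282 u
Δm = 35.2797282 − 34.9595 = 0.3202282 u
E_B = 0.3202282 × 931.49 = 298.289 MeV
Per nucleon: 298.289 / 35 = 8.523 MeV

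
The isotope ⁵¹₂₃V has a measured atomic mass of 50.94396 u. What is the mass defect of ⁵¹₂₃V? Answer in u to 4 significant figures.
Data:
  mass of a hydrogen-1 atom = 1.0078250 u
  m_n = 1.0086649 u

0.4786 u

Total constituent mass: 23 × 1.0078250 + 28 × 1.0086649 = 51.4225922 u
Mass defect Δm = 51.4225922 − 50.94396 = 0.4786322 u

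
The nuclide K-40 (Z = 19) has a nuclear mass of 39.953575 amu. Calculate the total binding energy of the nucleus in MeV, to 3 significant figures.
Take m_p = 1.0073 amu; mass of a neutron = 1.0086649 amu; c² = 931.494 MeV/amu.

342 MeV

The nucleus contains 19 protons and 40 − 19 = 21 neutrons.
Σm = 19·m_p + 21·m_n = 19.1387 + 21.1819629 = 40.3206629 amu
Mass defect Δm = 40.3206629 − 39.953575 = 0.3670879 amu
E_B = 0.3670879 × 931.494 = 341.940 MeV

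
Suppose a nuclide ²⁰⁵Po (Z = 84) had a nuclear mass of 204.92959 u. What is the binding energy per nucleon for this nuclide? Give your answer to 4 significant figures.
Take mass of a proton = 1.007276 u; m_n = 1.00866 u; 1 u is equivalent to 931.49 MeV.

7.858 MeV/nucleon

Σm = 84·m_p + 121·m_n = 84.611184 + 122.04786 = 206.659044 u
Mass defect Δm = 206.659044 − 204.92959 = 1.729454 u
E_B = 1.729454 × 931.49 = 1610.97 MeV
Per nucleon: 1610.97 / 205 = 7.858 MeV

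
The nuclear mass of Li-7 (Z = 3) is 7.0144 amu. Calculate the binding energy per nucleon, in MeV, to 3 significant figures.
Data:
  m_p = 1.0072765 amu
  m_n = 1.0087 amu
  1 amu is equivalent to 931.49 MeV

Total constituent mass: 3 × 1.0072765 + 4 × 1.0087 = 7.0566295 amu
Mass defect Δm = 7.0566295 − 7.0144 = 0.0422295 amu
E_B = 0.0422295 × 931.49 = 39.3364 MeV
Per nucleon: 39.3364 / 7 = 5.619 MeV

5.62 MeV/nucleon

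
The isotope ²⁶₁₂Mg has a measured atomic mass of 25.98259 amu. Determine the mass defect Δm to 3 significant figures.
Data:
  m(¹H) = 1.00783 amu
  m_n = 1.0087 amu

0.233 amu

With 12 protons and 14 neutrons (A = 26):
Σm = 12·m(¹H) + 14·m_n = 12.09396 + 14.1218 = 26.21576 amu
Mass defect Δm = 26.21576 − 25.98259 = 0.23317 amu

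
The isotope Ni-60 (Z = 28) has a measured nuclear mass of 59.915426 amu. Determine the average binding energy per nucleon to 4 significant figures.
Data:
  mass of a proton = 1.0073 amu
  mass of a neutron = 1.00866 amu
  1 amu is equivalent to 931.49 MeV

8.789 MeV/nucleon

Z = 28, so N = A − Z = 60 − 28 = 32.
Σm = 28·m_p + 32·m_n = 28.2044 + 32.27712 = 60.48152 amu
Mass defect Δm = 60.48152 − 59.915426 = 0.566094 amu
Converting to energy: 0.566094 amu × 931.49 MeV/amu = 527.311 MeV
BE/A = 527.311 MeV / 60 = 8.789 MeV/nucleon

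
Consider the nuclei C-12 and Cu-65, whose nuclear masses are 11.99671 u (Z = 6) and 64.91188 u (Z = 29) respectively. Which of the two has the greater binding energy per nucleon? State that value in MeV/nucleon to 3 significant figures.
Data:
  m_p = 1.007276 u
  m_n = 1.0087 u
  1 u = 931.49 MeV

Cu-65; 8.77 MeV/nucleon

C-12: Σm = 6(1.007276) + 6(1.0087) = 12.095856 u; Δm = 0.099146 u; E_B = 92.354 MeV; E_B/A = 7.696 MeV
Cu-65: Σm = 29(1.007276) + 36(1.0087) = 65.524204 u; Δm = 0.612324 u; E_B = 570.374 MeV; E_B/A = 8.77498 MeV
Cu-65 has the higher binding energy per nucleon, so it is the more tightly bound nucleus.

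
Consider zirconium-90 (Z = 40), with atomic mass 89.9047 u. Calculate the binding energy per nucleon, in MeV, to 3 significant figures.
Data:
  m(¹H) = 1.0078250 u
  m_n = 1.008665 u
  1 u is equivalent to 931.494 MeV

8.71 MeV/nucleon

With 40 protons and 50 neutrons (A = 90):
Mass of separated nucleons = 40(1.0078250) + 50(1.008665) = 40.3130000 + 50.433250 = 90.7462500 u
Mass defect Δm = 90.7462500 − 89.9047 = 0.8415500 u
Converting to energy: 0.8415500 u × 931.494 MeV/u = 783.899 MeV
Per nucleon: 783.899 / 90 = 8.710 MeV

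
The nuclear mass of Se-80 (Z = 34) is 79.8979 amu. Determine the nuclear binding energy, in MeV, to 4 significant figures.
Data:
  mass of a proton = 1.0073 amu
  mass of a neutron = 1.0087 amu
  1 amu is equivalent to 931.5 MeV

699.1 MeV

The nucleus contains 34 protons and 80 − 34 = 46 neutrons.
Σm = 34·m_p + 46·m_n = 34.2482 + 46.4002 = 80.6484 amu
The mass defect is 80.6484 − 79.8979 = 0.7505 amu.
Binding energy = Δm·c² = 0.7505 × 931.5 MeV/amu = 699.091 MeV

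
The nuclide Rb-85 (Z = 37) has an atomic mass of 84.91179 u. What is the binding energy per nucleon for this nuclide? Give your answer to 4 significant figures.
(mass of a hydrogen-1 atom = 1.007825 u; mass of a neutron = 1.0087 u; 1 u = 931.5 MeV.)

Total constituent mass: 37 × 1.007825 + 48 × 1.0087 = 85.707125 u
The mass defect is 85.707125 − 84.91179 = 0.795335 u.
Binding energy = Δm·c² = 0.795335 × 931.5 MeV/u = 740.855 MeV
BE/A = 740.855 MeV / 85 = 8.716 MeV/nucleon

8.716 MeV/nucleon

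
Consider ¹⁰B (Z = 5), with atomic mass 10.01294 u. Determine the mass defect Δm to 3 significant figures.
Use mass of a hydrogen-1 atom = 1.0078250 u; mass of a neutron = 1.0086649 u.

Total constituent mass: 5 × 1.0078250 + 5 × 1.0086649 = 10.0824495 u
Δm = 10.0824495 − 10.01294 = 0.0695095 u

0.0695 u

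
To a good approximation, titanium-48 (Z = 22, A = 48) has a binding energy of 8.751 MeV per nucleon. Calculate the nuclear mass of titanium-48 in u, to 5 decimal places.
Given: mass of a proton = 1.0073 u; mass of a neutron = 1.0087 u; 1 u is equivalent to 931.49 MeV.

47.93586 u

Total binding energy = 48 × 8.751 = 420.048 MeV
Mass defect = 420.048 MeV / (931.49 MeV/u) = 0.4509420 u
Constituent mass = 22(1.0073) + 26(1.0087) = 48.3868 u
Nuclear mass = 48.3868 − 0.4509420 = 47.9358580 u ≈ 47.93586 u (to 5 decimal places)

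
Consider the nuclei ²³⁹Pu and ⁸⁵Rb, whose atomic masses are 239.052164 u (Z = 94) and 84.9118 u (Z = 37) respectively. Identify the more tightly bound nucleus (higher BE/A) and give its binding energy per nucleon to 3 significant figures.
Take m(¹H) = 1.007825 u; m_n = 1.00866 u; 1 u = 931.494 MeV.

²³⁹Pu: Σm = 94(1.007825) + 145(1.00866) = 240.991250 u; Δm = 1.939086 u; E_B = 1806.25 MeV; E_B/A = 7.558 MeV
⁸⁵Rb: Σm = 37(1.007825) + 48(1.00866) = 85.705205 u; Δm = 0.793405 u; E_B = 739.05 MeV; E_B/A = 8.6947 MeV
⁸⁵Rb has the higher binding energy per nucleon, so it is the more tightly bound nucleus.

⁸⁵Rb; 8.69 MeV/nucleon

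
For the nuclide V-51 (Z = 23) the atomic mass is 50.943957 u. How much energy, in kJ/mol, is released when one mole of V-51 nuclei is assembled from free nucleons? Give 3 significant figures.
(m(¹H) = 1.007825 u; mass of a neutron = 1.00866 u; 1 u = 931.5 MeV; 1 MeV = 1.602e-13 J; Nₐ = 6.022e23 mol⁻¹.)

The nucleus contains 23 protons and 51 − 23 = 28 neutrons.
Σm = 23·m(¹H) + 28·m_n = 23.179975 + 28.24248 = 51.422455 u
The mass defect is 51.422455 − 50.943957 = 0.478498 u.
Converting to energy: 0.478498 u × 931.5 MeV/u = 445.721 MeV
Per nucleus in joules: 445.721 MeV × 1.602e-13 J/MeV = 7.1405e-11 J
Per mole: 7.1405e-11 J × 6.022e23 mol⁻¹ = 4.3000e+13 J/mol

4.30e+10 kJ/mol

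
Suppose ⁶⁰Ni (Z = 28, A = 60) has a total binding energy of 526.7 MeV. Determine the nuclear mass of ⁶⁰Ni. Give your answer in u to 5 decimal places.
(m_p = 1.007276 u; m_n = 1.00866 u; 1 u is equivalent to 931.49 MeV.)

59.91541 u

Mass defect = 526.7 MeV / (931.49 MeV/u) = 0.5654382 u
Constituent mass = 28(1.007276) + 32(1.00866) = 60.480848 u
Nuclear mass = 60.480848 − 0.5654382 = 59.9154098 u ≈ 59.91541 u (to 5 decimal places)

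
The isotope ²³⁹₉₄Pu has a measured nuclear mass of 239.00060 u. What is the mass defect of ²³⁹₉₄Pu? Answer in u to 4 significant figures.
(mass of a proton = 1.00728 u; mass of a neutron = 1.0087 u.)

1.945 u

Mass of separated nucleons = 94(1.00728) + 145(1.0087) = 94.68432 + 146.2615 = 240.94582 u
The mass defect is 240.94582 − 239.00060 = 1.94522 u.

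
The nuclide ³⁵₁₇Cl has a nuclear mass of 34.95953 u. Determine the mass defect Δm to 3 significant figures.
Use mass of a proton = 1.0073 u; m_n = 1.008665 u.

The nucleus contains 17 protons and 35 − 17 = 18 neutrons.
Σm = 17·m_p + 18·m_n = 17.1241 + 18.155970 = 35.280070 u
Mass defect Δm = 35.280070 − 34.95953 = 0.320540 u

0.321 u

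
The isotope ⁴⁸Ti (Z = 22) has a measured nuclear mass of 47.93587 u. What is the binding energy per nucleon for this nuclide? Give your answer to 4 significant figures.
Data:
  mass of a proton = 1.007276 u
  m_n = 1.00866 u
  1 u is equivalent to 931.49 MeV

Z = 22, so N = A − Z = 48 − 22 = 26.
Σm = 22·m_p + 26·m_n = 22.160072 + 26.22516 = 48.385232 u
Δm = 48.385232 − 47.93587 = 0.449362 u
Binding energy = Δm·c² = 0.449362 × 931.49 MeV/u = 418.576 MeV
Per nucleon: 418.576 / 48 = 8.720 MeV

8.720 MeV/nucleon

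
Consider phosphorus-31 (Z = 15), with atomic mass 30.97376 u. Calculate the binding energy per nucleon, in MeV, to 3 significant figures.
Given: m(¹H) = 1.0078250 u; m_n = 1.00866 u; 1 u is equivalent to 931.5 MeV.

8.48 MeV/nucleon

The nucleus contains 15 protons and 31 − 15 = 16 neutrons.
Mass of separated nucleons = 15(1.0078250) + 16(1.00866) = 15.1173750 + 16.13856 = 31.2559350 u
Δm = 31.2559350 − 30.97376 = 0.2821750 u
Binding energy = Δm·c² = 0.2821750 × 931.5 MeV/u = 262.846 MeV
Dividing by A = 31 gives 8.479 MeV per nucleon.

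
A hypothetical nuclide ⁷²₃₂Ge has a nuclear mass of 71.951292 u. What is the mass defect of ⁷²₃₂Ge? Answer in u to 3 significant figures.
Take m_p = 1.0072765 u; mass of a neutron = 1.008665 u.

0.628 u

Mass of separated nucleons = 32(1.0072765) + 40(1.008665) = 32.2328480 + 40.346600 = 72.5794480 u
Mass defect Δm = 72.5794480 − 71.951292 = 0.6281560 u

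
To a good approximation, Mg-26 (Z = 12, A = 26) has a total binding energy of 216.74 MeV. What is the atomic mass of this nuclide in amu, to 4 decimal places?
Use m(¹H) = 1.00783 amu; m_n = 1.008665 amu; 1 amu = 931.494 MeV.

25.9826 amu

Mass defect = 216.74 MeV / (931.494 MeV/amu) = 0.232680 amu
Constituent mass = 12(1.00783) + 14(1.008665) = 26.215270 amu
Atomic mass = 26.215270 − 0.232680 = 25.982590 amu ≈ 25.9826 amu (to 4 decimal places)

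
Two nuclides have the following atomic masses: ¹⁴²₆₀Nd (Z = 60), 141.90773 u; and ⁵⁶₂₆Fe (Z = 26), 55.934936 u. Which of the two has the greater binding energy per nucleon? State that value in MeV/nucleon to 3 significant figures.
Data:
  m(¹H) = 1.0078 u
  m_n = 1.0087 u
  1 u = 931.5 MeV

⁵⁶₂₆Fe; 8.80 MeV/nucleon

¹⁴²₆₀Nd: Σm = 60(1.0078) + 82(1.0087) = 143.1814 u; Δm = 1.27367 u; E_B = 1186.4 MeV; E_B/A = 8.355 MeV
⁵⁶₂₆Fe: Σm = 26(1.0078) + 30(1.0087) = 56.4638 u; Δm = 0.528864 u; E_B = 492.64 MeV; E_B/A = 8.797 MeV
⁵⁶₂₆Fe has the higher binding energy per nucleon, so it is the more tightly bound nucleus.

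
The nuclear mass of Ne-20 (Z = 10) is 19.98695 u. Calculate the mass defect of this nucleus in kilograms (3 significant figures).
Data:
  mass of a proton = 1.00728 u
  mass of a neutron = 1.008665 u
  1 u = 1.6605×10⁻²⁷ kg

2.86e-28 kg

Total constituent mass: 10 × 1.00728 + 10 × 1.008665 = 20.159450 u
Δm = 20.159450 − 19.98695 = 0.172500 u
In SI units: 0.172500 u × 1.6605×10⁻²⁷ kg/u = 2.8644e-28 kg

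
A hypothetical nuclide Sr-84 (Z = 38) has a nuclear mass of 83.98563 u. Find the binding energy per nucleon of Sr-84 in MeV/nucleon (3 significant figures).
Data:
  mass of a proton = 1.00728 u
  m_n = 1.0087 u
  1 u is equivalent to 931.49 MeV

The nucleus contains 38 protons and 84 − 38 = 46 neutrons.
Total constituent mass: 38 × 1.00728 + 46 × 1.0087 = 84.67684 u
The mass defect is 84.67684 − 83.98563 = 0.69121 u.
Binding energy = Δm·c² = 0.69121 × 931.49 MeV/u = 643.855 MeV
Per nucleon: 643.855 / 84 = 7.6649 MeV

7.66 MeV/nucleon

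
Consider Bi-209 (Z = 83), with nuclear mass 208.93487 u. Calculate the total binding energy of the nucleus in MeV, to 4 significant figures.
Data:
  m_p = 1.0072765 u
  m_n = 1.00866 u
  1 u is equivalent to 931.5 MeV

1640 MeV

Σm = 83·m_p + 126·m_n = 83.6039495 + 127.09116 = 210.6951095 u
The mass defect is 210.6951095 − 208.93487 = 1.7602395 u.
Binding energy = Δm·c² = 1.7602395 × 931.5 MeV/u = 1639.66 MeV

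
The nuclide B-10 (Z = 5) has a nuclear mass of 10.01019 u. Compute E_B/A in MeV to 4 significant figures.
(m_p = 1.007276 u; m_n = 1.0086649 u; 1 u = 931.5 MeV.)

6.475 MeV/nucleon

Z = 5, so N = A − Z = 10 − 5 = 5.
Mass of separated nucleons = 5(1.007276) + 5(1.0086649) = 5.036380 + 5.0433245 = 10.0797045 u
Δm = 10.0797045 − 10.01019 = 0.0695145 u
Binding energy = Δm·c² = 0.0695145 × 931.5 MeV/u = 64.7528 MeV
BE/A = 64.7528 MeV / 10 = 6.475 MeV/nucleon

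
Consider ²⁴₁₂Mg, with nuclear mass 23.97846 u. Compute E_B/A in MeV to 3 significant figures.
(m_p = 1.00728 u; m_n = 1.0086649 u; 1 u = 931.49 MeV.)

8.26 MeV/nucleon

Σm = 12·m_p + 12·m_n = 12.08736 + 12.1039788 = 24.1913388 u
The mass defect is 24.1913388 − 23.97846 = 0.2128788 u.
E_B = 0.2128788 × 931.49 = 198.294 MeV
Dividing by A = 24 gives 8.262 MeV per nucleon.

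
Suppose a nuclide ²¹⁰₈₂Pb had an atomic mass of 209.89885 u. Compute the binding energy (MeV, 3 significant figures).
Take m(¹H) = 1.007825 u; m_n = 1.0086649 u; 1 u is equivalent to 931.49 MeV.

1730 MeV

The nucleus contains 82 protons and 210 − 82 = 128 neutrons.
Σm = 82·m(¹H) + 128·m_n = 82.641650 + 129.1091072 = 211.7507572 u
The mass defect is 211.7507572 − 209.89885 = 1.8519072 u.
Converting to energy: 1.8519072 u × 931.49 MeV/u = 1725.03 MeV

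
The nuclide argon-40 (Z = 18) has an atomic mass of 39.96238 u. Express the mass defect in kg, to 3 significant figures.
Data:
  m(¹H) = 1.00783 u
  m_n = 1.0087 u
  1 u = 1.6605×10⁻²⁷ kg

Total constituent mass: 18 × 1.00783 + 22 × 1.0087 = 40.33234 u
Δm = 40.33234 − 39.96238 = 0.36996 u
In SI units: 0.36996 u × 1.6605×10⁻²⁷ kg/u = 6.1432e-28 kg

6.14e-28 kg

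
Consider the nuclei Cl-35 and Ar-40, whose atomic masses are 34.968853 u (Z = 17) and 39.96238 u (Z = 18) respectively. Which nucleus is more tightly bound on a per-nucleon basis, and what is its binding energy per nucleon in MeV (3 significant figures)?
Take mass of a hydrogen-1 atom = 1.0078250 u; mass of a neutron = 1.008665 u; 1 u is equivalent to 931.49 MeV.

Cl-35: Σm = 17(1.0078250) + 18(1.008665) = 35.2889950 u; Δm = 0.3201420 u; E_B = 298.21 MeV; E_B/A = 8.520 MeV
Ar-40: Σm = 18(1.0078250) + 22(1.008665) = 40.3314800 u; Δm = 0.3691000 u; E_B = 343.81 MeV; E_B/A = 8.595 MeV
Ar-40 has the higher binding energy per nucleon, so it is the more tightly bound nucleus.

Ar-40; 8.60 MeV/nucleon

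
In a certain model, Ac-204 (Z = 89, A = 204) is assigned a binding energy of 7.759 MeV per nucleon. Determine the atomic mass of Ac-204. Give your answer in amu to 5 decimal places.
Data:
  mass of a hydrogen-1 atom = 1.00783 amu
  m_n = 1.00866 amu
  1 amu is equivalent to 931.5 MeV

203.99354 amu

Total binding energy = 204 × 7.759 = 1582.836 MeV
Mass defect = 1582.836 MeV / (931.5 MeV/amu) = 1.6992335 amu
Constituent mass = 89(1.00783) + 115(1.00866) = 205.69277 amu
Atomic mass = 205.69277 − 1.6992335 = 203.9935365 amu ≈ 203.99354 amu (to 5 decimal places)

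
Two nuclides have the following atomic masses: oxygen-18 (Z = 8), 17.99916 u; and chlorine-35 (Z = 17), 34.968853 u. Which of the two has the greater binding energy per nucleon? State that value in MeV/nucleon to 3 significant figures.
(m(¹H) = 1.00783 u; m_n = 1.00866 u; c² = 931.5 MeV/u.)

oxygen-18: Σm = 8(1.00783) + 10(1.00866) = 18.14924 u; Δm = 0.15008 u; E_B = 139.80 MeV; E_B/A = 7.767 MeV
chlorine-35: Σm = 17(1.00783) + 18(1.00866) = 35.28899 u; Δm = 0.320137 u; E_B = 298.21 MeV; E_B/A = 8.520 MeV
chlorine-35 has the higher binding energy per nucleon, so it is the more tightly bound nucleus.

chlorine-35; 8.52 MeV/nucleon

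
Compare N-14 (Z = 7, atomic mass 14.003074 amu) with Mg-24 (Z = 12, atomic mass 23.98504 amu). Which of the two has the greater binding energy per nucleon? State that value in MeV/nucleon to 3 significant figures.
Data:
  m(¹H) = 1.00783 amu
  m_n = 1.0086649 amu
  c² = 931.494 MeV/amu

N-14: Σm = 7(1.00783) + 7(1.0086649) = 14.1154643 amu; Δm = 0.1123903 amu; E_B = 104.69 MeV; E_B/A = 7.478 MeV
Mg-24: Σm = 12(1.00783) + 12(1.0086649) = 24.1979388 amu; Δm = 0.2128988 amu; E_B = 198.31 MeV; E_B/A = 8.263 MeV
Mg-24 has the higher binding energy per nucleon, so it is the more tightly bound nucleus.

Mg-24; 8.26 MeV/nucleon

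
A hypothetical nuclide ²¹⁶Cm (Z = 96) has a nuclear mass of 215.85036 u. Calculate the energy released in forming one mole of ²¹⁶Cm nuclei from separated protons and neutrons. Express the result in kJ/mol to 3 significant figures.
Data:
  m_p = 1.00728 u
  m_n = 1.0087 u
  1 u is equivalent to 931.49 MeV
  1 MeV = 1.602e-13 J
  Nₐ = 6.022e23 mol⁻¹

1.70e+11 kJ/mol

Mass of separated nucleons = 96(1.00728) + 120(1.0087) = 96.69888 + 121.0440 = 217.74288 u
The mass defect is 217.74288 − 215.85036 = 1.89252 u.
Binding energy = Δm·c² = 1.89252 × 931.49 MeV/u = 1762.86 MeV
Per nucleus in joules: 1762.86 MeV × 1.602e-13 J/MeV = 2.8241e-10 J
Per mole: 2.8241e-10 J × 6.022e23 mol⁻¹ = 1.7007e+14 J/mol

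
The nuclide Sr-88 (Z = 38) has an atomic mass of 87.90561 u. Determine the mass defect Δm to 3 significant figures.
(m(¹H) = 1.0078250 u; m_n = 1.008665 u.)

0.825 u

Z = 38, so N = A − Z = 88 − 38 = 50.
Σm = 38·m(¹H) + 50·m_n = 38.2973500 + 50.433250 = 88.7306000 u
Mass defect Δm = 88.7306000 − 87.90561 = 0.8249900 u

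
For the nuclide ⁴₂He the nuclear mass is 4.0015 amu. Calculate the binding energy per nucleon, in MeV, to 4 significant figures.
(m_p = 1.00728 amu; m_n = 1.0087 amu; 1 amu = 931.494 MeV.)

Z = 2, so N = A − Z = 4 − 2 = 2.
Total constituent mass: 2 × 1.00728 + 2 × 1.0087 = 4.03196 amu
Mass defect Δm = 4.03196 − 4.0015 = 0.03046 amu
E_B = 0.03046 × 931.494 = 28.3733 MeV
BE/A = 28.3733 MeV / 4 = 7.093 MeV/nucleon

7.093 MeV/nucleon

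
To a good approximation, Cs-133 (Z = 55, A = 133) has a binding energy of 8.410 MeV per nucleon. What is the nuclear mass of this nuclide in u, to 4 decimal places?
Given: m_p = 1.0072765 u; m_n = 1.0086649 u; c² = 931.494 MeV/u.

Total binding energy = 133 × 8.410 = 1118.530 MeV
Mass defect = 1118.530 MeV / (931.494 MeV/u) = 1.200791 u
Constituent mass = 55(1.0072765) + 78(1.0086649) = 134.0760697 u
Nuclear mass = 134.0760697 − 1.200791 = 132.8752787 u ≈ 132.8753 u (to 4 decimal places)

132.8753 u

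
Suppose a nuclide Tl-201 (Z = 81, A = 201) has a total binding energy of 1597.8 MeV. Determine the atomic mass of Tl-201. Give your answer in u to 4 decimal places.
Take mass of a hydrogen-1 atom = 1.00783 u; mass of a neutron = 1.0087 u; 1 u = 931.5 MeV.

Mass defect = 1597.8 MeV / (931.5 MeV/u) = 1.715298 u
Constituent mass = 81(1.00783) + 120(1.0087) = 202.67823 u
Atomic mass = 202.67823 − 1.715298 = 200.962932 u ≈ 200.9629 u (to 4 decimal places)

200.9629 u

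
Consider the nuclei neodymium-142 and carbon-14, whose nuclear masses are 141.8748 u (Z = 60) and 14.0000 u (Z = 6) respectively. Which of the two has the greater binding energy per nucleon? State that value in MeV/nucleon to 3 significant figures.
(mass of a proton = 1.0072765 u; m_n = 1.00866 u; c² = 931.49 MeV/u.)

neodymium-142; 8.34 MeV/nucleon

neodymium-142: Σm = 60(1.0072765) + 82(1.00866) = 143.1467100 u; Δm = 1.2719100 u; E_B = 1184.77 MeV; E_B/A = 8.343 MeV
carbon-14: Σm = 6(1.0072765) + 8(1.00866) = 14.1129390 u; Δm = 0.1129390 u; E_B = 105.20 MeV; E_B/A = 7.514 MeV
neodymium-142 has the higher binding energy per nucleon, so it is the more tightly bound nucleus.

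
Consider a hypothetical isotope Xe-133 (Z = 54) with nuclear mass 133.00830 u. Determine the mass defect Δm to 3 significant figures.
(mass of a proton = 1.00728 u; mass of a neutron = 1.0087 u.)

1.07 u

Mass of separated nucleons = 54(1.00728) + 79(1.0087) = 54.39312 + 79.6873 = 134.08042 u
The mass defect is 134.08042 − 133.00830 = 1.07212 u.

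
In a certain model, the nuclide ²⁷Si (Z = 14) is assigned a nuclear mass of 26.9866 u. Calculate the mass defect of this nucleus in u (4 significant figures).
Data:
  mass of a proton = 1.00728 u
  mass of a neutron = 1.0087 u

The nucleus contains 14 protons and 27 − 14 = 13 neutrons.
Total constituent mass: 14 × 1.00728 + 13 × 1.0087 = 27.21502 u
Mass defect Δm = 27.21502 − 26.9866 = 0.22842 u

0.2284 u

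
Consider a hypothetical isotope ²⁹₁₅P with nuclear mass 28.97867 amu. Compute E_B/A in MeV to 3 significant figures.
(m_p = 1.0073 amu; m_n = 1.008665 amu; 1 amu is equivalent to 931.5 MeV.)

The nucleus contains 15 protons and 29 − 15 = 14 neutrons.
Total constituent mass: 15 × 1.0073 + 14 × 1.008665 = 29.230810 amu
Δm = 29.230810 − 28.97867 = 0.252140 amu
E_B = 0.252140 × 931.5 = 234.868 MeV
Per nucleon: 234.868 / 29 = 8.099 MeV

8.10 MeV/nucleon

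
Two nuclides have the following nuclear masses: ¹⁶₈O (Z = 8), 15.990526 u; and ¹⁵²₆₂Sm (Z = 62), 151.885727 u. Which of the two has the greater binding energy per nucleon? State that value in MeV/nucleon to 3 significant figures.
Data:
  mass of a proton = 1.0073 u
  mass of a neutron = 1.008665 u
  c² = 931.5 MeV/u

¹⁶₈O: Σm = 8(1.0073) + 8(1.008665) = 16.127720 u; Δm = 0.137194 u; E_B = 127.796 MeV; E_B/A = 7.987 MeV
¹⁵²₆₂Sm: Σm = 62(1.0073) + 90(1.008665) = 153.232450 u; Δm = 1.346723 u; E_B = 1254.5 MeV; E_B/A = 8.253 MeV
¹⁵²₆₂Sm has the higher binding energy per nucleon, so it is the more tightly bound nucleus.

¹⁵²₆₂Sm; 8.25 MeV/nucleon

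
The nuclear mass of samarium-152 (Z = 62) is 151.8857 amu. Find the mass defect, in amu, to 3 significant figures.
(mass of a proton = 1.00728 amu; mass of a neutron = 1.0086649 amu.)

Z = 62, so N = A − Z = 152 − 62 = 90.
Total constituent mass: 62 × 1.00728 + 90 × 1.0086649 = 153.2312010 amu
Mass defect Δm = 153.2312010 − 151.8857 = 1.3455010 amu

1.35 amu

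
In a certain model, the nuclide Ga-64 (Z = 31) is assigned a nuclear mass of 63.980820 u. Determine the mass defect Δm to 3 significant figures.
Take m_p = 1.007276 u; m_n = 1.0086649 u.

Σm = 31·m_p + 33·m_n = 31.225556 + 33.2859417 = 64.5114977 u
Mass defect Δm = 64.5114977 − 63.980820 = 0.5306777 u

0.531 u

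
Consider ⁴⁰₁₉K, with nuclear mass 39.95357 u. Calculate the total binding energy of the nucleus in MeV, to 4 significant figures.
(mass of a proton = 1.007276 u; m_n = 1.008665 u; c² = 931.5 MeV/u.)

Z = 19, so N = A − Z = 40 − 19 = 21.
Total constituent mass: 19 × 1.007276 + 21 × 1.008665 = 40.320209 u
Mass defect Δm = 40.320209 − 39.95357 = 0.366639 u
Binding energy = Δm·c² = 0.366639 × 931.5 MeV/u = 341.524 MeV

341.5 MeV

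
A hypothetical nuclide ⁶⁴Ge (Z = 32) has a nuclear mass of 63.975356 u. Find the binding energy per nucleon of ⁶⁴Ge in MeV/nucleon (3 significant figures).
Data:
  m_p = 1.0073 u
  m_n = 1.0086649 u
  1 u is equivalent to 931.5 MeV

With 32 protons and 32 neutrons (A = 64):
Mass of separated nucleons = 32(1.0073) + 32(1.0086649) = 32.2336 + 32.2772768 = 64.5108768 u
The mass defect is 64.5108768 − 63.975356 = 0.5355208 u.
E_B = 0.5355208 × 931.5 = 498.838 MeV
Dividing by A = 64 gives 7.794 MeV per nucleon.

7.79 MeV/nucleon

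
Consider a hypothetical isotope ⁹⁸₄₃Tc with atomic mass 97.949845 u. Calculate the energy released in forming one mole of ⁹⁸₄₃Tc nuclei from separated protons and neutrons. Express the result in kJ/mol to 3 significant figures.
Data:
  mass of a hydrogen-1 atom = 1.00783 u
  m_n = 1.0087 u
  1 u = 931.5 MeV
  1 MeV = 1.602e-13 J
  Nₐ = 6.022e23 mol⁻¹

The nucleus contains 43 protons and 98 − 43 = 55 neutrons.
Total constituent mass: 43 × 1.00783 + 55 × 1.0087 = 98.81519 u
The mass defect is 98.81519 − 97.949845 = 0.865345 u.
Converting to energy: 0.865345 u × 931.5 MeV/u = 806.069 MeV
Per nucleus in joules: 806.069 MeV × 1.602e-13 J/MeV = 1.2913e-10 J
Per mole: 1.2913e-10 J × 6.022e23 mol⁻¹ = 7.7762e+13 J/mol

7.78e+10 kJ/mol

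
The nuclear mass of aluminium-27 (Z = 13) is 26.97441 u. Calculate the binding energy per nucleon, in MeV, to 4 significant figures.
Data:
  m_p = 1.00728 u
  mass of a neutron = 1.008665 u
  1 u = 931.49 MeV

The nucleus contains 13 protons and 27 − 13 = 14 neutrons.
Total constituent mass: 13 × 1.00728 + 14 × 1.008665 = 27.215950 u
Δm = 27.215950 − 26.97441 = 0.241540 u
Converting to energy: 0.241540 u × 931.49 MeV/u = 224.992 MeV
Per nucleon: 224.992 / 27 = 8.333 MeV

8.333 MeV/nucleon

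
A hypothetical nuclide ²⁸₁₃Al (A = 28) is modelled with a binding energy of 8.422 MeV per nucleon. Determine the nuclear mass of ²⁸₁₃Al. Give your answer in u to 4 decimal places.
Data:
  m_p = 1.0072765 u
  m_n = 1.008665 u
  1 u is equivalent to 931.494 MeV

Total binding energy = 28 × 8.422 = 235.816 MeV
Mass defect = 235.816 MeV / (931.494 MeV/u) = 0.253159 u
Constituent mass = 13(1.0072765) + 15(1.008665) = 28.2245695 u
Nuclear mass = 28.2245695 − 0.253159 = 27.9714105 u ≈ 27.9714 u (to 4 decimal places)

27.9714 u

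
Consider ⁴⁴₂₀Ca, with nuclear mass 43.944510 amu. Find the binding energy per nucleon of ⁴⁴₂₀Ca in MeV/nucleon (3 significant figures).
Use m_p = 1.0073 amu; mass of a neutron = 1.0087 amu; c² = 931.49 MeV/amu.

8.69 MeV/nucleon

With 20 protons and 24 neutrons (A = 44):
Σm = 20·m_p + 24·m_n = 20.1460 + 24.2088 = 44.3548 amu
The mass defect is 44.3548 − 43.944510 = 0.410290 amu.
Converting to energy: 0.410290 amu × 931.49 MeV/amu = 382.181 MeV
BE/A = 382.181 MeV / 44 = 8.686 MeV/nucleon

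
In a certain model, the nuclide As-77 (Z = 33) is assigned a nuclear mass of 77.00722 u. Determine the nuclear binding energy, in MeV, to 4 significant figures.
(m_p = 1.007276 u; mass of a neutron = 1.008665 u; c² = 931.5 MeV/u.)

With 33 protons and 44 neutrons (A = 77):
Σm = 33·m_p + 44·m_n = 33.240108 + 44.381260 = 77.621368 u
Mass defect Δm = 77.621368 − 77.00722 = 0.614148 u
E_B = 0.614148 × 931.5 = 572.079 MeV

572.1 MeV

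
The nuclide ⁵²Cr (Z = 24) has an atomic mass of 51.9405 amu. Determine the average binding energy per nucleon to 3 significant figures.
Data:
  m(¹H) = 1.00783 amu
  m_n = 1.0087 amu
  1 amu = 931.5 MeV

8.80 MeV/nucleon

Σm = 24·m(¹H) + 28·m_n = 24.18792 + 28.2436 = 52.43152 amu
Mass defect Δm = 52.43152 − 51.9405 = 0.49102 amu
Binding energy = Δm·c² = 0.49102 × 931.5 MeV/amu = 457.385 MeV
BE/A = 457.385 MeV / 52 = 8.796 MeV/nucleon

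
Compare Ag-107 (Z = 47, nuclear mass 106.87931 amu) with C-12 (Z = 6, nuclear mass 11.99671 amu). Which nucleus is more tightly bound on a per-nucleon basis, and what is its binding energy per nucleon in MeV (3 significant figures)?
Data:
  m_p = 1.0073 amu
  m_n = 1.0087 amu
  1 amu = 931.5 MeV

Ag-107: Σm = 47(1.0073) + 60(1.0087) = 107.8651 amu; Δm = 0.98579 amu; E_B = 918.26 MeV; E_B/A = 8.582 MeV
C-12: Σm = 6(1.0073) + 6(1.0087) = 12.0960 amu; Δm = 0.09929 amu; E_B = 92.489 MeV; E_B/A = 7.707 MeV
Ag-107 has the higher binding energy per nucleon, so it is the more tightly bound nucleus.

Ag-107; 8.58 MeV/nucleon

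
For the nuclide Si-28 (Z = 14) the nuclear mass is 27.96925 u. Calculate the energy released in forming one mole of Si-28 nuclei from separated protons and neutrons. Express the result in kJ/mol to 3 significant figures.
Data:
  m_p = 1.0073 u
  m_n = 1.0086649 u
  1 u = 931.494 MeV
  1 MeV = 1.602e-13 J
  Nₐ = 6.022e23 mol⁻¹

2.28e+10 kJ/mol

Total constituent mass: 14 × 1.0073 + 14 × 1.0086649 = 28.2235086 u
The mass defect is 28.2235086 − 27.96925 = 0.2542586 u.
Converting to energy: 0.2542586 u × 931.494 MeV/u = 236.840 MeV
Per nucleus in joules: 236.840 MeV × 1.602e-13 J/MeV = 3.7942e-11 J
Per mole: 3.7942e-11 J × 6.022e23 mol⁻¹ = 2.2849e+13 J/mol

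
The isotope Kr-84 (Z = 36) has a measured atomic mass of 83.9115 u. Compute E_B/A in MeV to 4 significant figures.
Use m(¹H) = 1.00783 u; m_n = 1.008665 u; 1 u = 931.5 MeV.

8.720 MeV/nucleon

Mass of separated nucleons = 36(1.00783) + 48(1.008665) = 36.28188 + 48.415920 = 84.697800 u
Mass defect Δm = 84.697800 − 83.9115 = 0.786300 u
Converting to energy: 0.786300 u × 931.5 MeV/u = 732.438 MeV
BE/A = 732.438 MeV / 84 = 8.720 MeV/nucleon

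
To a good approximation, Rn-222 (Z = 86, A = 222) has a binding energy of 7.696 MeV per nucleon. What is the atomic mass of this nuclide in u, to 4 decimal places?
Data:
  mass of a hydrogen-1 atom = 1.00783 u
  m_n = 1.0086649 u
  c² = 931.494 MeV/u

Total binding energy = 222 × 7.696 = 1708.512 MeV
Mass defect = 1708.512 MeV / (931.494 MeV/u) = 1.834163 u
Constituent mass = 86(1.00783) + 136(1.0086649) = 223.8518064 u
Atomic mass = 223.8518064 − 1.834163 = 222.0176434 u ≈ 222.0176 u (to 4 decimal places)

222.0176 u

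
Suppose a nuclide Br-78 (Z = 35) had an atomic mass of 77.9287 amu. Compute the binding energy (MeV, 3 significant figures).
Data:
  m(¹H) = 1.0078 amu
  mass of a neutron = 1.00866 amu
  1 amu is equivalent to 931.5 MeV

The nucleus contains 35 protons and 78 − 35 = 43 neutrons.
Mass of separated nucleons = 35(1.0078) + 43(1.00866) = 35.2730 + 43.37238 = 78.64538 amu
Mass defect Δm = 78.64538 − 77.9287 = 0.71668 amu
E_B = 0.71668 × 931.5 = 667.587 MeV

668 MeV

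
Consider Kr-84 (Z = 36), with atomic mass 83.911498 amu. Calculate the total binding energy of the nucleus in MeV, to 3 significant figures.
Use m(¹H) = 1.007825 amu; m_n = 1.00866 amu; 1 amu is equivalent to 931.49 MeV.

732 MeV

Mass of separated nucleons = 36(1.007825) + 48(1.00866) = 36.281700 + 48.41568 = 84.697380 amu
Δm = 84.697380 − 83.911498 = 0.785882 amu
Converting to energy: 0.785882 amu × 931.49 MeV/amu = 732.041 MeV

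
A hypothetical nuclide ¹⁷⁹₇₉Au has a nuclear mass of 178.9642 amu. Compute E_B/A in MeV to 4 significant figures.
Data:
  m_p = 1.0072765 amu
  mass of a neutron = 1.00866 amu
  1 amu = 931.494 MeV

7.684 MeV/nucleon

Σm = 79·m_p + 100·m_n = 79.5748435 + 100.86600 = 180.4408435 amu
Mass defect Δm = 180.4408435 − 178.9642 = 1.4766435 amu
E_B = 1.4766435 × 931.494 = 1375.48 MeV
BE/A = 1375.48 MeV / 179 = 7.684 MeV/nucleon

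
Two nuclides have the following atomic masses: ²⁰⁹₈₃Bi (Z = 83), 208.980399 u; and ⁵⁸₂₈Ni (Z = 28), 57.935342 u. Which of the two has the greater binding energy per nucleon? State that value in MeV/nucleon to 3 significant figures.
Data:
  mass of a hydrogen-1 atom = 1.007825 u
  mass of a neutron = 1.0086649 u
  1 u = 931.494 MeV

⁵⁸₂₈Ni; 8.73 MeV/nucleon

²⁰⁹₈₃Bi: Σm = 83(1.007825) + 126(1.0086649) = 210.7412524 u; Δm = 1.7608534 u; E_B = 1640.2 MeV; E_B/A = 7.848 MeV
⁵⁸₂₈Ni: Σm = 28(1.007825) + 30(1.0086649) = 58.4790470 u; Δm = 0.5437050 u; E_B = 506.46 MeV; E_B/A = 8.732 MeV
⁵⁸₂₈Ni has the higher binding energy per nucleon, so it is the more tightly bound nucleus.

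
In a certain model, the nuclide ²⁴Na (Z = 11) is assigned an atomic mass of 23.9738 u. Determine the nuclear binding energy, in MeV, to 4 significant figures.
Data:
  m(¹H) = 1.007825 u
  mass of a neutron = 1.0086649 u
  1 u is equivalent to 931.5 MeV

209.5 MeV

With 11 protons and 13 neutrons (A = 24):
Total constituent mass: 11 × 1.007825 + 13 × 1.0086649 = 24.1987187 u
The mass defect is 24.1987187 − 23.9738 = 0.2249187 u.
Binding energy = Δm·c² = 0.2249187 × 931.5 MeV/u = 209.512 MeV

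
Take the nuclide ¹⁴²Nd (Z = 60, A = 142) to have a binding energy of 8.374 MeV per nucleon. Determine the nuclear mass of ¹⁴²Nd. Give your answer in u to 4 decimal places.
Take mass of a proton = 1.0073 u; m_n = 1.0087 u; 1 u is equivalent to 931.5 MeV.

Total binding energy = 142 × 8.374 = 1189.108 MeV
Mass defect = 1189.108 MeV / (931.5 MeV/u) = 1.276552 u
Constituent mass = 60(1.0073) + 82(1.0087) = 143.1514 u
Nuclear mass = 143.1514 − 1.276552 = 141.874848 u ≈ 141.8748 u (to 4 decimal places)

141.8748 u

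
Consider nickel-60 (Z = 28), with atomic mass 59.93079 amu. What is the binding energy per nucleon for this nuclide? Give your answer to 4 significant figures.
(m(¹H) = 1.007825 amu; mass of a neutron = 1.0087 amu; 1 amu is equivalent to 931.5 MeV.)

With 28 protons and 32 neutrons (A = 60):
Σm = 28·m(¹H) + 32·m_n = 28.219100 + 32.2784 = 60.497500 amu
The mass defect is 60.497500 − 59.93079 = 0.566710 amu.
Binding energy = Δm·c² = 0.566710 × 931.5 MeV/amu = 527.890 MeV
BE/A = 527.890 MeV / 60 = 8.798 MeV/nucleon

8.798 MeV/nucleon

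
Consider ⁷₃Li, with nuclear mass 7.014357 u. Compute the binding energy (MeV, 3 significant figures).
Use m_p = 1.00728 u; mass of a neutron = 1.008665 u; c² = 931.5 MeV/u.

39.3 MeV

Z = 3, so N = A − Z = 7 − 3 = 4.
Total constituent mass: 3 × 1.00728 + 4 × 1.008665 = 7.056500 u
The mass defect is 7.056500 − 7.014357 = 0.042143 u.
Converting to energy: 0.042143 u × 931.5 MeV/u = 39.2562 MeV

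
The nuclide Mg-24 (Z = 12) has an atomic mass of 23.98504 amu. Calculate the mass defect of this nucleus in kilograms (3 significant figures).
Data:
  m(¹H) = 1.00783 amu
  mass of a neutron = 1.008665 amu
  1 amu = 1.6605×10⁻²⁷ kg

3.54e-28 kg

Σm = 12·m(¹H) + 12·m_n = 12.09396 + 12.103980 = 24.197940 amu
Δm = 24.197940 − 23.98504 = 0.212900 amu
In SI units: 0.212900 amu × 1.6605×10⁻²⁷ kg/amu = 3.5352e-28 kg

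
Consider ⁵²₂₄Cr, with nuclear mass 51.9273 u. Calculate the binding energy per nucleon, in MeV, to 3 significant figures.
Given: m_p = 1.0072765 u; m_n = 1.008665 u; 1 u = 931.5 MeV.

With 24 protons and 28 neutrons (A = 52):
Mass of separated nucleons = 24(1.0072765) + 28(1.008665) = 24.1746360 + 28.242620 = 52.4172560 u
The mass defect is 52.4172560 − 51.9273 = 0.4899560 u.
Converting to energy: 0.4899560 u × 931.5 MeV/u = 456.394 MeV
BE/A = 456.394 MeV / 52 = 8.777 MeV/nucleon

8.78 MeV/nucleon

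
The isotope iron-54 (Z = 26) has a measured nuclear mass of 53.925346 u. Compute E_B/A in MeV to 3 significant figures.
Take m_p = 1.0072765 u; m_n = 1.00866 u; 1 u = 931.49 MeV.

8.73 MeV/nucleon

Z = 26, so N = A − Z = 54 − 26 = 28.
Σm = 26·m_p + 28·m_n = 26.1891890 + 28.24248 = 54.4316690 u
Δm = 54.4316690 − 53.925346 = 0.5063230 u
Converting to energy: 0.5063230 u × 931.49 MeV/u = 471.635 MeV
BE/A = 471.635 MeV / 54 = 8.734 MeV/nucleon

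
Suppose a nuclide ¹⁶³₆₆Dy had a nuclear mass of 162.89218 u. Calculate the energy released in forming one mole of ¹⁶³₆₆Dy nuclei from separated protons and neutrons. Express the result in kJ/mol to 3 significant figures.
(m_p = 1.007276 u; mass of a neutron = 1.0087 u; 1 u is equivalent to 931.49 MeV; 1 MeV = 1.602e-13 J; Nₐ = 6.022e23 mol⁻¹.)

Mass of separated nucleons = 66(1.007276) + 97(1.0087) = 66.480216 + 97.8439 = 164.324116 u
The mass defect is 164.324116 − 162.89218 = 1.431936 u.
Binding energy = Δm·c² = 1.431936 × 931.49 MeV/u = 1333.83 MeV
Per nucleus in joules: 1333.83 MeV × 1.602e-13 J/MeV = 2.1368e-10 J
Per mole: 2.1368e-10 J × 6.022e23 mol⁻¹ = 1.2868e+14 J/mol

1.29e+11 kJ/mol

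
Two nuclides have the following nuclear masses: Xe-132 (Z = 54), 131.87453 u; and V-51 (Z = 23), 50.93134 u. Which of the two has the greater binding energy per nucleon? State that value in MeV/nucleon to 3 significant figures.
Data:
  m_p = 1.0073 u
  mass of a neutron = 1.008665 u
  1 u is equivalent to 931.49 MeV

V-51; 8.75 MeV/nucleon

Xe-132: Σm = 54(1.0073) + 78(1.008665) = 133.070070 u; Δm = 1.195540 u; E_B = 1113.63 MeV; E_B/A = 8.437 MeV
V-51: Σm = 23(1.0073) + 28(1.008665) = 51.410520 u; Δm = 0.479180 u; E_B = 446.35 MeV; E_B/A = 8.752 MeV
V-51 has the higher binding energy per nucleon, so it is the more tightly bound nucleus.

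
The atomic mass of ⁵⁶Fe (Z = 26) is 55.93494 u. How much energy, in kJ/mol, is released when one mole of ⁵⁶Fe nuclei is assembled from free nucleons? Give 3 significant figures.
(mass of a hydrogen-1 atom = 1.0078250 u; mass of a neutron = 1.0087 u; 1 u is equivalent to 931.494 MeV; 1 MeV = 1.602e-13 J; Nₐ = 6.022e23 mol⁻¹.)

With 26 protons and 30 neutrons (A = 56):
Mass of separated nucleons = 26(1.0078250) + 30(1.0087) = 26.2034500 + 30.2610 = 56.4644500 u
The mass defect is 56.4644500 − 55.93494 = 0.5295100 u.
Binding energy = Δm·c² = 0.5295100 × 931.494 MeV/u = 493.235 MeV
Per nucleus in joules: 493.235 MeV × 1.602e-13 J/MeV = 7.9016e-11 J
Per mole: 7.9016e-11 J × 6.022e23 mol⁻¹ = 4.7583e+13 J/mol

4.76e+10 kJ/mol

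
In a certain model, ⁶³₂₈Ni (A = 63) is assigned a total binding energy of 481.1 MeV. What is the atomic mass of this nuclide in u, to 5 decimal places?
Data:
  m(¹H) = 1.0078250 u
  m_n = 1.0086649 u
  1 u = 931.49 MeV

63.00589 u

Mass defect = 481.1 MeV / (931.49 MeV/u) = 0.5164843 u
Constituent mass = 28(1.0078250) + 35(1.0086649) = 63.5223715 u
Atomic mass = 63.5223715 − 0.5164843 = 63.0058872 u ≈ 63.00589 u (to 5 decimal places)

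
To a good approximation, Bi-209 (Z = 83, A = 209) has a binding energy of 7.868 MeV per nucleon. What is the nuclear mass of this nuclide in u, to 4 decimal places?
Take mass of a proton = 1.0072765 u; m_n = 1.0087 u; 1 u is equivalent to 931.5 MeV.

208.9348 u

Total binding energy = 209 × 7.868 = 1644.412 MeV
Mass defect = 1644.412 MeV / (931.5 MeV/u) = 1.765338 u
Constituent mass = 83(1.0072765) + 126(1.0087) = 210.7001495 u
Nuclear mass = 210.7001495 − 1.765338 = 208.9348115 u ≈ 208.9348 u (to 4 decimal places)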